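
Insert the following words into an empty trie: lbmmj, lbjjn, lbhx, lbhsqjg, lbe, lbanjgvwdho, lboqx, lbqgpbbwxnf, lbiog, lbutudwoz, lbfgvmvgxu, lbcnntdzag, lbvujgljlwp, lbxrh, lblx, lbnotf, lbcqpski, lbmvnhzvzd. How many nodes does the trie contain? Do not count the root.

Insert word by word; a character creates a node only if that edge doesn't already exist:
  "lbmmj" → 5 new (l, b, m, m, j)
  "lbjjn" → prefix "lb" already present; 3 new (j, j, n)
  "lbhx" → prefix "lb" already present; 2 new (h, x)
  "lbhsqjg" → prefix "lbh" already present; 4 new (s, q, j, g)
  "lbe" → prefix "lb" already present; 1 new (e)
  "lbanjgvwdho" → prefix "lb" already present; 9 new (a, n, j, g, v, w, d, h, o)
  "lboqx" → prefix "lb" already present; 3 new (o, q, x)
  "lbqgpbbwxnf" → prefix "lb" already present; 9 new (q, g, p, b, b, w, x, n, f)
  "lbiog" → prefix "lb" already present; 3 new (i, o, g)
  "lbutudwoz" → prefix "lb" already present; 7 new (u, t, u, d, w, o, z)
  "lbfgvmvgxu" → prefix "lb" already present; 8 new (f, g, v, m, v, g, x, u)
  "lbcnntdzag" → prefix "lb" already present; 8 new (c, n, n, t, d, z, a, g)
  "lbvujgljlwp" → prefix "lb" already present; 9 new (v, u, j, g, l, j, l, w, p)
  "lbxrh" → prefix "lb" already present; 3 new (x, r, h)
  "lblx" → prefix "lb" already present; 2 new (l, x)
  "lbnotf" → prefix "lb" already present; 4 new (n, o, t, f)
  "lbcqpski" → prefix "lbc" already present; 5 new (q, p, s, k, i)
  "lbmvnhzvzd" → prefix "lbm" already present; 7 new (v, n, h, z, v, z, d)
Total nodes = 5 + 3 + 2 + 4 + 1 + 9 + 3 + 9 + 3 + 7 + 8 + 8 + 9 + 3 + 2 + 4 + 5 + 7 = 92

92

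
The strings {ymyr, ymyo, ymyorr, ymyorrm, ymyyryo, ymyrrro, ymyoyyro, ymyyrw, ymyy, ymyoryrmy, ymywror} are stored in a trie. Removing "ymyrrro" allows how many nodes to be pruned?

3

A node on "ymyrrro"'s path can go only if nothing else ends at it or branches off below it.
The suffix "rro" (3 nodes) is used only by "ymyrrro"; "ymyr" is itself a stored word, so pruning stops there.
Nodes removed: 3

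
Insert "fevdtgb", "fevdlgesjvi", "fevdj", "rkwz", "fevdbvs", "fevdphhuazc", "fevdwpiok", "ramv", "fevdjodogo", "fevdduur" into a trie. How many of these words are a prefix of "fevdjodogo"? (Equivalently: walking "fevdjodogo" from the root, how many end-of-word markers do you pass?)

Traverse "fevdjodogo" character by character; count nodes along the way that are marked as word ends.
Prefixes of the query that are stored words: "fevdj", "fevdjodogo"
Count: 2

2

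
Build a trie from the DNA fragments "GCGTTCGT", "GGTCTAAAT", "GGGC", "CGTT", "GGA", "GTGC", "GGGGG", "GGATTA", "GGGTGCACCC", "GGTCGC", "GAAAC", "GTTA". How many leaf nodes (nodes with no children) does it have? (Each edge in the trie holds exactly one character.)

A leaf is a node with no children — equivalently, the end of a word that is not a proper prefix of any other stored word.
Those words: "CGTT", "GAAAC", "GCGTTCGT", "GGATTA", "GGGC", "GGGGG", "GGGTGCACCC", "GGTCGC", "GGTCTAAAT", "GTGC", "GTTA"
Leaf count: 11

11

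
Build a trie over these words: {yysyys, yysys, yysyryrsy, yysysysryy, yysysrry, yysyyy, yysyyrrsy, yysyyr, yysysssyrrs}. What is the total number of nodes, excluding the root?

Count nodes per top-level branch (shared prefixes stored once):
  'y'-branch (yysyryrsy, yysys, yysysrry, yysysssyrrs, yysysysryy, yysyyr, yysyyrrsy, yysyys, yysyyy): 31 nodes
Sum: 31

31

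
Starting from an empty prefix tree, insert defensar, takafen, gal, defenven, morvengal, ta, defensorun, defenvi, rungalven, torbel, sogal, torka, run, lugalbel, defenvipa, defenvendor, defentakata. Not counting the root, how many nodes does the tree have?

Count nodes per top-level branch (shared prefixes stored once):
  'd'-branch (defensar, defensorun, defentakata, defenven, defenvendor, defenvi, defenvipa): 27 nodes
  'g'-branch (gal): 3 nodes
  'l'-branch (lugalbel): 8 nodes
  'm'-branch (morvengal): 9 nodes
  'r'-branch (run, rungalven): 9 nodes
  's'-branch (sogal): 5 nodes
  't'-branch (ta, takafen, torbel, torka): 14 nodes
Sum: 75

75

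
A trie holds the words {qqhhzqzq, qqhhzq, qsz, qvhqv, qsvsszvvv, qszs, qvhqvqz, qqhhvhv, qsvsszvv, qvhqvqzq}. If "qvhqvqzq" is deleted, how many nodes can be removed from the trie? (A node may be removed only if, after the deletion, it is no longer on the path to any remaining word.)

A node on "qvhqvqzq"'s path can go only if nothing else ends at it or branches off below it.
The suffix "q" (1 node) is used only by "qvhqvqzq"; "qvhqvqz" is itself a stored word, so pruning stops there.
Nodes removed: 1

1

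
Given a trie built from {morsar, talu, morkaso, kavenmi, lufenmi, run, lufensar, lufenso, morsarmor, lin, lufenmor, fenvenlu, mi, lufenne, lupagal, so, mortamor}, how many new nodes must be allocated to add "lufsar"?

3

"luf" is already a path in the trie; the remaining "sar" must be added.
So 6 − 3 = 3 new nodes.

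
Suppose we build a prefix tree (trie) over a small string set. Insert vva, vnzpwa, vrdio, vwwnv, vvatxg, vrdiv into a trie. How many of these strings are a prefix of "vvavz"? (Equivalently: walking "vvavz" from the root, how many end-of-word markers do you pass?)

1

Check each prefix of "vvavz" against the stored set — each match is an end-marker on the path.
Prefixes of the query that are stored words: "vva"
Count: 1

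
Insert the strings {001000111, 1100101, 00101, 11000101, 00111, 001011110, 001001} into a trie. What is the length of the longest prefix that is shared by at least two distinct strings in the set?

5

Look for the deepest trie node that still has at least two words in its subtree.
"001000111" and "001001" agree on "00100" (5 characters) before diverging; nothing deeper is shared.
Longest shared-prefix length: 5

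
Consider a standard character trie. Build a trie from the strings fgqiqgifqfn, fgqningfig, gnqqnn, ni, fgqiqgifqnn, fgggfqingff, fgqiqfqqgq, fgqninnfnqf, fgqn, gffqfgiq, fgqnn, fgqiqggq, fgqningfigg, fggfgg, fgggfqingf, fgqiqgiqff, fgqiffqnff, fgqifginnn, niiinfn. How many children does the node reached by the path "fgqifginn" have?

1

Follow the path "fgqifginn" to its node, then look at its outgoing edges.
Characters that immediately follow "fgqifginn" among the stored strings: {n}.
That node has 1 child edge.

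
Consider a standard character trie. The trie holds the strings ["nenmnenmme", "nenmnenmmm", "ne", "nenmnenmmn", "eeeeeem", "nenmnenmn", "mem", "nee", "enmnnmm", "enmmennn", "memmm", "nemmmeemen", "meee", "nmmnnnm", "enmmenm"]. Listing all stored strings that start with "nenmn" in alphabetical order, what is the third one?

nenmnenmmn

DFS of the "nenmn" subtree visits, in order: "nenmnenmme", "nenmnenmmm", "nenmnenmmn", "nenmnenmn"
The 3rd is nenmnenmmn.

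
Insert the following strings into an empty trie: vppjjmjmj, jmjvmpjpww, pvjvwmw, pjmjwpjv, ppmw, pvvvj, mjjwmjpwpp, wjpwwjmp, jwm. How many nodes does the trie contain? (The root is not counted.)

59

Count nodes per top-level branch (shared prefixes stored once):
  'j'-branch (jmjvmpjpww, jwm): 12 nodes
  'm'-branch (mjjwmjpwpp): 10 nodes
  'p'-branch (pjmjwpjv, ppmw, pvjvwmw, pvvvj): 20 nodes
  'v'-branch (vppjjmjmj): 9 nodes
  'w'-branch (wjpwwjmp): 8 nodes
Sum: 59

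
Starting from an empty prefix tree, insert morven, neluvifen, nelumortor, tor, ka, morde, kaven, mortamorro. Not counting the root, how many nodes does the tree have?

Insert word by word; a character creates a node only if that edge doesn't already exist:
  "morven" → 6 new (m, o, r, v, e, n)
  "neluvifen" → 9 new (n, e, l, u, v, i, f, e, n)
  "nelumortor" → prefix "nelu" already present; 6 new (m, o, r, t, o, r)
  "tor" → 3 new (t, o, r)
  "ka" → 2 new (k, a)
  "morde" → prefix "mor" already present; 2 new (d, e)
  "kaven" → prefix "ka" already present; 3 new (v, e, n)
  "mortamorro" → prefix "mor" already present; 7 new (t, a, m, o, r, r, o)
Total nodes = 6 + 9 + 6 + 3 + 2 + 2 + 3 + 7 = 38

38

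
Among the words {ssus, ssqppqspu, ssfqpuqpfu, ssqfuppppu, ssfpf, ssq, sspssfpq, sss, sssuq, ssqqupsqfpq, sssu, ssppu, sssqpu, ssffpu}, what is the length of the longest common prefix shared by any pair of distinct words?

4

Look for the deepest trie node that still has at least two words in its subtree.
"sssu" and "sssuq" agree on "sssu" (4 characters) before diverging; nothing deeper is shared.
Longest shared-prefix length: 4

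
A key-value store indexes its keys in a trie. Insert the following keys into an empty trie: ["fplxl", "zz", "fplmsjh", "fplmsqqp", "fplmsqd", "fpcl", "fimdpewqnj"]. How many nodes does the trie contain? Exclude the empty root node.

26

Trie structure (* marks end of a word):
(root)
├─ f
│  ├─ i
│  │  └─ m
│  │     └─ d
│  │        └─ p
│  │           └─ e
│  │              └─ w
│  │                 └─ q
│  │                    └─ n
│  │                       └─ j *
│  └─ p
│     ├─ c
│     │  └─ l *
│     └─ l
│        ├─ m
│        │  └─ s
│        │     ├─ j
│        │     │  └─ h *
│        │     └─ q
│        │        ├─ d *
│        │        └─ q
│        │           └─ p *
│        └─ x
│           └─ l *
└─ z
   └─ z *
Counting every labelled node above: 26.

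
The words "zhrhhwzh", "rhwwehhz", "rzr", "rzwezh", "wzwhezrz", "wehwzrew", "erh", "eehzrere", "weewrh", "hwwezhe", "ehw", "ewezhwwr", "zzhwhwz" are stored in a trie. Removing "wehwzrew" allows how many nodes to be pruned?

A node on "wehwzrew"'s path can go only if nothing else ends at it or branches off below it.
The suffix "hwzrew" (6 nodes) is used only by "wehwzrew"; the node for "we" still has the child "e", so pruning stops there.
Nodes removed: 6

6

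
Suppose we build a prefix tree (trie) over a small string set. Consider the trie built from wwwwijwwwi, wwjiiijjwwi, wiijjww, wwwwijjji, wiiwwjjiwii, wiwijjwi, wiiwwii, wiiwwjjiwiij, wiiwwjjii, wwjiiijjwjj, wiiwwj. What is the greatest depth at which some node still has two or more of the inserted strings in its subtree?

Look for the deepest trie node that still has at least two words in its subtree.
e.g. "wiiwwjjiwii" and "wiiwwjjiwiij" share the prefix "wiiwwjjiwii" of length 11; no pair shares a longer one.
Longest shared-prefix length: 11

11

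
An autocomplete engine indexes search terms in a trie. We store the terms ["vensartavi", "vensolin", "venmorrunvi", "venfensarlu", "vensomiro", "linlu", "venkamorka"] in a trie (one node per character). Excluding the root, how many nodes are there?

46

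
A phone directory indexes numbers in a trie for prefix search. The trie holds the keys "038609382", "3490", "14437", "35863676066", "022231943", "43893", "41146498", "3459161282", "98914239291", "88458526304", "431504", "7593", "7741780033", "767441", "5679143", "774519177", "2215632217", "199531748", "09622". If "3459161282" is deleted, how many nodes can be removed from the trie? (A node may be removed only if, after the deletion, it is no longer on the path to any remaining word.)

8

A node on "3459161282"'s path can go only if nothing else ends at it or branches off below it.
The suffix "59161282" (8 nodes) is used only by "3459161282"; the node for "34" still has the child "9", so pruning stops there.
Nodes removed: 8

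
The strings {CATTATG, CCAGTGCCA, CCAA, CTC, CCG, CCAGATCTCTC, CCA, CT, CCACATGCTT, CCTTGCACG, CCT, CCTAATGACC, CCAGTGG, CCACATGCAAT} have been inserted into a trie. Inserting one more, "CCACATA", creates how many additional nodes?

Walking "CCACATA" from the root, the first 6 characters ("CCACAT") follow existing edges; "A" is the first miss.
So 7 − 6 = 1 new nodes.

1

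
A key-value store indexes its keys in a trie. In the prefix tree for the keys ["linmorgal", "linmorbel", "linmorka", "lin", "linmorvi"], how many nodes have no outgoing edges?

4

Leaves are exactly the stored words that no other stored word extends.
Those words: "linmorbel", "linmorgal", "linmorka", "linmorvi"
Leaf count: 4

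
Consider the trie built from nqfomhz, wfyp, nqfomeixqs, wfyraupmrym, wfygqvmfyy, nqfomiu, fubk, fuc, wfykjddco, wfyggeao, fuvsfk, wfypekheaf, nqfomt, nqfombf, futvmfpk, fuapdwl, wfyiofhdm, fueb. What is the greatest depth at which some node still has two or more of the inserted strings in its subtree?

Look for the deepest trie node that still has at least two words in its subtree.
"nqfombf" and "nqfomeixqs" agree on "nqfom" (5 characters) before diverging; nothing deeper is shared.
Longest shared-prefix length: 5

5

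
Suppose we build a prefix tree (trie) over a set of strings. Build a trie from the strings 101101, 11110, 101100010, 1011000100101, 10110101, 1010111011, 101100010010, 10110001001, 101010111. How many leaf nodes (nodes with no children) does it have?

A leaf is a node with no children — equivalently, the end of a word that is not a proper prefix of any other stored word.
Those words: "101010111", "1010111011", "1011000100101", "10110101", "11110"
Leaf count: 5

5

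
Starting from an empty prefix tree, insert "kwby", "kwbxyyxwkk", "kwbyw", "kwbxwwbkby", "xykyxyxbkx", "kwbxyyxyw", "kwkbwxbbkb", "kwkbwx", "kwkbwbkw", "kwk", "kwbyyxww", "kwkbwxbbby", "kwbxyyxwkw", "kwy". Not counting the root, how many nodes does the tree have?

Count nodes per top-level branch (shared prefixes stored once):
  'k'-branch (kwbxwwbkby, kwbxyyxwkk, kwbxyyxwkw, kwbxyyxyw, kwby, kwbyw, kwbyyxww, kwk, kwkbwbkw, kwkbwx, kwkbwxbbby, kwkbwxbbkb, kwy): 39 nodes
  'x'-branch (xykyxyxbkx): 10 nodes
Sum: 49

49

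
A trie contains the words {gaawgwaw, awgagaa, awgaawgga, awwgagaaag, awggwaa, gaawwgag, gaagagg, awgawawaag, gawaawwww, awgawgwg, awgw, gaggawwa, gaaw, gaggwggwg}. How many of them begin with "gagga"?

1

Traverse to the node for "gagga", then collect every word in that subtree.
Words under "gagga": gaggawwa
Count: 1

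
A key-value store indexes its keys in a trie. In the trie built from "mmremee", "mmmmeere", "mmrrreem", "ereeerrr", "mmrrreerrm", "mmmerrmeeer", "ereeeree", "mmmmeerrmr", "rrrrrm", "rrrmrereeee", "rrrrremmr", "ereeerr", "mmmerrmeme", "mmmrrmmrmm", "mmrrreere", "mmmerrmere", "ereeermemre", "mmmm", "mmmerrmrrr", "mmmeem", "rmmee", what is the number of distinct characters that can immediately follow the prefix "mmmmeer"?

2

Walk "mmmmeer" from the root, arriving at one node.
Distinct next characters after "mmmmeer": e, r.
That node has 2 child edges.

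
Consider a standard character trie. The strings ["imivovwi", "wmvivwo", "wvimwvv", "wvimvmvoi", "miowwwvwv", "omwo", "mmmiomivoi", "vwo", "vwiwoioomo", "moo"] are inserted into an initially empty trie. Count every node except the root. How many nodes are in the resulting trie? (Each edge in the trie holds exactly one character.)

For each word, the new-node count is its length minus the longest prefix already in the trie:
  "imivovwi" → 8 new (i, m, i, v, o, v, w, i)
  "wmvivwo" → 7 new (w, m, v, i, v, w, o)
  "wvimwvv" → prefix "w" already present; 6 new (v, i, m, w, v, v)
  "wvimvmvoi" → prefix "wvim" already present; 5 new (v, m, v, o, i)
  "miowwwvwv" → 9 new (m, i, o, w, w, w, v, w, v)
  "omwo" → 4 new (o, m, w, o)
  "mmmiomivoi" → prefix "m" already present; 9 new (m, m, i, o, m, i, v, o, i)
  "vwo" → 3 new (v, w, o)
  "vwiwoioomo" → prefix "vw" already present; 8 new (i, w, o, i, o, o, m, o)
  "moo" → prefix "m" already present; 2 new (o, o)
Total nodes = 8 + 7 + 6 + 5 + 9 + 4 + 9 + 3 + 8 + 2 = 61

61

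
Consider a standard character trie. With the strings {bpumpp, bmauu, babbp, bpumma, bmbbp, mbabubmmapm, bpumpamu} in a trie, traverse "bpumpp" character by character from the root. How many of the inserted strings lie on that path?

1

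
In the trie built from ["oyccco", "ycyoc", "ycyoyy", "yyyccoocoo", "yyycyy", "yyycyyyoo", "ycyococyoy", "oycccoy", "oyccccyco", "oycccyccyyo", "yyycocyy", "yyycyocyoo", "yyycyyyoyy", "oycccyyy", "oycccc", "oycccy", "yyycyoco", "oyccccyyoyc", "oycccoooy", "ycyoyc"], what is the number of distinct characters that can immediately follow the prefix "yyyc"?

3

Follow the path "yyyc" to its node, then look at its outgoing edges.
Distinct next characters after "yyyc": c, o, y.
That node has 3 child edges.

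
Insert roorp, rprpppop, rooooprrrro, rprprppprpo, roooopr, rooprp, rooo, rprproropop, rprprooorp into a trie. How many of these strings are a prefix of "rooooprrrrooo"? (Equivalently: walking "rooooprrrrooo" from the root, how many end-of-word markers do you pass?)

Check each prefix of "rooooprrrrooo" against the stored set — each match is an end-marker on the path.
Prefixes of the query that are stored words: "rooo", "roooopr", "rooooprrrro"
Count: 3

3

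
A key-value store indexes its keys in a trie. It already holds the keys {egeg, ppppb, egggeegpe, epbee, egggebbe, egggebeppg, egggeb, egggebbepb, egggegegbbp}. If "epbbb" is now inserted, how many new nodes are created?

Walking "epbbb" from the root, the first 3 characters ("epb") follow existing edges; "b" is the first miss.
New nodes needed: |"epbbb"| − 3 = 5 − 3 = 2.

2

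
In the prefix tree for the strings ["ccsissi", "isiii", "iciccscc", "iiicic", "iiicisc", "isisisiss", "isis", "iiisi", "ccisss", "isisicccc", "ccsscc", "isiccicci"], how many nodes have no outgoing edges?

A leaf is a node with no children — equivalently, the end of a word that is not a proper prefix of any other stored word.
Those words: "ccisss", "ccsissi", "ccsscc", "iciccscc", "iiicic", "iiicisc", "iiisi", "isiccicci", "isiii", "isisicccc", "isisisiss"
Leaf count: 11

11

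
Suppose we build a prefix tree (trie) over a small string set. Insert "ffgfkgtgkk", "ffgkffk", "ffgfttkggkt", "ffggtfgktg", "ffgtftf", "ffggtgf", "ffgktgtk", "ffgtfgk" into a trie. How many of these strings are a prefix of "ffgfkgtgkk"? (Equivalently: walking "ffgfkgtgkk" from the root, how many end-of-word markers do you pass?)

1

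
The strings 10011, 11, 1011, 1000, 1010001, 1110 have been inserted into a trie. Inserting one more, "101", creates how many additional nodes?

"101" is already a full path in the trie; only an end-marker is added.
No new nodes are needed: 0.

0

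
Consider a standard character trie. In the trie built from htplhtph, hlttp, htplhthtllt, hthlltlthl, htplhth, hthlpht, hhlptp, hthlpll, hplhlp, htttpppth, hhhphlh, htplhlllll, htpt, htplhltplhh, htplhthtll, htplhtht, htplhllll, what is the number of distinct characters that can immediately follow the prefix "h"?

Follow the path "h" to its node, then look at its outgoing edges.
Characters that immediately follow "h" among the stored strings: {h, l, p, t}.
That node has 4 child edges.

4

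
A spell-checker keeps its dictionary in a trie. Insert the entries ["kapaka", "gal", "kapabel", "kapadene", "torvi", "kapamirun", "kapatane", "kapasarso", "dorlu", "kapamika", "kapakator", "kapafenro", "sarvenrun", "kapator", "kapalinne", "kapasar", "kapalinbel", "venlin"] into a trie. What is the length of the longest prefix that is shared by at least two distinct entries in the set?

Look for the deepest trie node that still has at least two words in its subtree.
e.g. "kapalinbel" and "kapalinne" share the prefix "kapalin" of length 7; no pair shares a longer one.
Longest shared-prefix length: 7

7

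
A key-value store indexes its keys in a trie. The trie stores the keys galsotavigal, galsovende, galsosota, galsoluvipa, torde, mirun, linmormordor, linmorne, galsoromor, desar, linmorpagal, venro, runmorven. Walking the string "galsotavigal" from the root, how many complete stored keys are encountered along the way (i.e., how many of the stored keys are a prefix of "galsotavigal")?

Traverse "galsotavigal" character by character; count nodes along the way that are marked as word ends.
Prefixes of the query that are stored words: "galsotavigal"
Count: 1

1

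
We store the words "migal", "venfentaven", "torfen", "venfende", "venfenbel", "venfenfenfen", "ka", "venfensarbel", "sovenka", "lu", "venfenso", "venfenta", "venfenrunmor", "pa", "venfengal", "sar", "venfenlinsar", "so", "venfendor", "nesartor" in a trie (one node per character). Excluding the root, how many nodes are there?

For each word, the new-node count is its length minus the longest prefix already in the trie:
  "migal" → 5 new (m, i, g, a, l)
  "venfentaven" → 11 new (v, e, n, f, e, n, t, a, v, e, n)
  "torfen" → 6 new (t, o, r, f, e, n)
  "venfende" → prefix "venfen" already present; 2 new (d, e)
  "venfenbel" → prefix "venfen" already present; 3 new (b, e, l)
  "venfenfenfen" → prefix "venfen" already present; 6 new (f, e, n, f, e, n)
  "ka" → 2 new (k, a)
  "venfensarbel" → prefix "venfen" already present; 6 new (s, a, r, b, e, l)
  "sovenka" → 7 new (s, o, v, e, n, k, a)
  "lu" → 2 new (l, u)
  "venfenso" → prefix "venfens" already present; 1 new (o)
  "venfenta" → prefix "venfenta" already present; 0 new (none)
  "venfenrunmor" → prefix "venfen" already present; 6 new (r, u, n, m, o, r)
  "pa" → 2 new (p, a)
  "venfengal" → prefix "venfen" already present; 3 new (g, a, l)
  "sar" → prefix "s" already present; 2 new (a, r)
  "venfenlinsar" → prefix "venfen" already present; 6 new (l, i, n, s, a, r)
  "so" → prefix "so" already present; 0 new (none)
  "venfendor" → prefix "venfend" already present; 2 new (o, r)
  "nesartor" → 8 new (n, e, s, a, r, t, o, r)
Total nodes = 5 + 11 + 6 + 2 + 3 + 6 + 2 + 6 + 7 + 2 + 1 + 0 + 6 + 2 + 3 + 2 + 6 + 0 + 2 + 8 = 80

80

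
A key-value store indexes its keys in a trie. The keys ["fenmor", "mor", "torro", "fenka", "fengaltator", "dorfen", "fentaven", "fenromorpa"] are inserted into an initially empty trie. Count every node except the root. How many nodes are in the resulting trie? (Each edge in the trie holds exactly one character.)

For each word, the new-node count is its length minus the longest prefix already in the trie:
  "fenmor" → 6 new (f, e, n, m, o, r)
  "mor" → 3 new (m, o, r)
  "torro" → 5 new (t, o, r, r, o)
  "fenka" → prefix "fen" already present; 2 new (k, a)
  "fengaltator" → prefix "fen" already present; 8 new (g, a, l, t, a, t, o, r)
  "dorfen" → 6 new (d, o, r, f, e, n)
  "fentaven" → prefix "fen" already present; 5 new (t, a, v, e, n)
  "fenromorpa" → prefix "fen" already present; 7 new (r, o, m, o, r, p, a)
Total nodes = 6 + 3 + 5 + 2 + 8 + 6 + 5 + 7 = 42

42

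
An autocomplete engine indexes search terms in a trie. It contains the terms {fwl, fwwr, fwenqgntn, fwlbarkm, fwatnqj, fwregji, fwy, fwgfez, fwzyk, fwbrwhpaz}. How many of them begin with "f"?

10

Walk to "f"; the words in its subtree are exactly those with that prefix.
Matches: "fwatnqj", "fwbrwhpaz", "fwenqgntn", "fwgfez", "fwl", "fwlbarkm", "fwregji", "fwwr", "fwy", "fwzyk"
Count: 10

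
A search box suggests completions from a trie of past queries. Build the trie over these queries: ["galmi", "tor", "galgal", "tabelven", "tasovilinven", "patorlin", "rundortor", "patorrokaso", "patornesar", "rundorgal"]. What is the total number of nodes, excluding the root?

Insert word by word; a character creates a node only if that edge doesn't already exist:
  "galmi" → 5 new (g, a, l, m, i)
  "tor" → 3 new (t, o, r)
  "galgal" → prefix "gal" already present; 3 new (g, a, l)
  "tabelven" → prefix "t" already present; 7 new (a, b, e, l, v, e, n)
  "tasovilinven" → prefix "ta" already present; 10 new (s, o, v, i, l, i, n, v, e, n)
  "patorlin" → 8 new (p, a, t, o, r, l, i, n)
  "rundortor" → 9 new (r, u, n, d, o, r, t, o, r)
  "patorrokaso" → prefix "pator" already present; 6 new (r, o, k, a, s, o)
  "patornesar" → prefix "pator" already present; 5 new (n, e, s, a, r)
  "rundorgal" → prefix "rundor" already present; 3 new (g, a, l)
Total nodes = 5 + 3 + 3 + 7 + 10 + 8 + 9 + 6 + 5 + 3 = 59

59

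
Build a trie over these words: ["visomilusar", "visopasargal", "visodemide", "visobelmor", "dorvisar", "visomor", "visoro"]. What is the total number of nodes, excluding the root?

43

Insert word by word; a character creates a node only if that edge doesn't already exist:
  "visomilusar" → 11 new (v, i, s, o, m, i, l, u, s, a, r)
  "visopasargal" → prefix "viso" already present; 8 new (p, a, s, a, r, g, a, l)
  "visodemide" → prefix "viso" already present; 6 new (d, e, m, i, d, e)
  "visobelmor" → prefix "viso" already present; 6 new (b, e, l, m, o, r)
  "dorvisar" → 8 new (d, o, r, v, i, s, a, r)
  "visomor" → prefix "visom" already present; 2 new (o, r)
  "visoro" → prefix "viso" already present; 2 new (r, o)
Total nodes = 11 + 8 + 6 + 6 + 8 + 2 + 2 = 43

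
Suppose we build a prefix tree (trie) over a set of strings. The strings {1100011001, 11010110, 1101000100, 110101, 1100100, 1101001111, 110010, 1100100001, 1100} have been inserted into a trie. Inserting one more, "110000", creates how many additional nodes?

Walking "110000" from the root, the first 5 characters ("11000") follow existing edges; "0" is the first miss.
Each of the 1 remaining characters creates one node.

1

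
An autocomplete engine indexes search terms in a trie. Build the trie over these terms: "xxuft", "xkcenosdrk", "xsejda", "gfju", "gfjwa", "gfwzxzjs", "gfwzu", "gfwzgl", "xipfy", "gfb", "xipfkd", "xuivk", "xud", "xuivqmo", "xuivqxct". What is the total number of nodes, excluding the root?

Insert word by word; a character creates a node only if that edge doesn't already exist:
  "xxuft" → 5 new (x, x, u, f, t)
  "xkcenosdrk" → prefix "x" already present; 9 new (k, c, e, n, o, s, d, r, k)
  "xsejda" → prefix "x" already present; 5 new (s, e, j, d, a)
  "gfju" → 4 new (g, f, j, u)
  "gfjwa" → prefix "gfj" already present; 2 new (w, a)
  "gfwzxzjs" → prefix "gf" already present; 6 new (w, z, x, z, j, s)
  "gfwzu" → prefix "gfwz" already present; 1 new (u)
  "gfwzgl" → prefix "gfwz" already present; 2 new (g, l)
  "xipfy" → prefix "x" already present; 4 new (i, p, f, y)
  "gfb" → prefix "gf" already present; 1 new (b)
  "xipfkd" → prefix "xipf" already present; 2 new (k, d)
  "xuivk" → prefix "x" already present; 4 new (u, i, v, k)
  "xud" → prefix "xu" already present; 1 new (d)
  "xuivqmo" → prefix "xuiv" already present; 3 new (q, m, o)
  "xuivqxct" → prefix "xuivq" already present; 3 new (x, c, t)
Total nodes = 5 + 9 + 5 + 4 + 2 + 6 + 1 + 2 + 4 + 1 + 2 + 4 + 1 + 3 + 3 = 52

52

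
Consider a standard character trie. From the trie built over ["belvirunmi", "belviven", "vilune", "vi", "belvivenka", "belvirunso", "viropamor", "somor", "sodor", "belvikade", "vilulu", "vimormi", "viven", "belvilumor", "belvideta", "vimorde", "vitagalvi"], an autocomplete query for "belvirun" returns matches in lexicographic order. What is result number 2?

Filter for "belvirun…" and sort: "belvirunmi", "belvirunso"
Position 2: belvirunso

belvirunso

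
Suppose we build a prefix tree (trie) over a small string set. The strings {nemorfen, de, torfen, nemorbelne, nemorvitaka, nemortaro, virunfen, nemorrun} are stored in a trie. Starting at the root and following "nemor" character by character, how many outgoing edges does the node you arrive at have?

5

Walk "nemor" from the root, arriving at one node.
Characters that immediately follow "nemor" among the stored strings: {b, f, r, t, v}.
That node has 5 child edges.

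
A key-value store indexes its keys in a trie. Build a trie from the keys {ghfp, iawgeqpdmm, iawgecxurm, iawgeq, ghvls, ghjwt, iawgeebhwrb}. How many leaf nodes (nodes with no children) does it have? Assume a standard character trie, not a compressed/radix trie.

A leaf is a node with no children — equivalently, the end of a word that is not a proper prefix of any other stored word.
Those words: "ghfp", "ghjwt", "ghvls", "iawgecxurm", "iawgeebhwrb", "iawgeqpdmm"
Leaf count: 6

6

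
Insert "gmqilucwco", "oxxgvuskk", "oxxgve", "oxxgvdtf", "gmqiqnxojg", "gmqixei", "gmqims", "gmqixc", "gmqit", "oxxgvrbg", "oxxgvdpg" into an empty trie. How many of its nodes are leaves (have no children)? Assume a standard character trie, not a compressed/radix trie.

11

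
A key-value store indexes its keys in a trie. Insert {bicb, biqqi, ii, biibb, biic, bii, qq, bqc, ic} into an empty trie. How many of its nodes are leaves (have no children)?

8

Leaves are exactly the stored words that no other stored word extends.
Those words: "bicb", "biibb", "biic", "biqqi", "bqc", "ic", "ii", "qq"
Leaf count: 8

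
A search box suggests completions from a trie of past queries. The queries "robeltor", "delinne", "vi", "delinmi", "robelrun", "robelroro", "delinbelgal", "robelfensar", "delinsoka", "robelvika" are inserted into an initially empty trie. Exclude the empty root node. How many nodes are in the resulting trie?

Trace insertions, counting only characters that open a new branch:
  "robeltor" → 8 new (r, o, b, e, l, t, o, r)
  "delinne" → 7 new (d, e, l, i, n, n, e)
  "vi" → 2 new (v, i)
  "delinmi" → prefix "delin" already present; 2 new (m, i)
  "robelrun" → prefix "robel" already present; 3 new (r, u, n)
  "robelroro" → prefix "robelr" already present; 3 new (o, r, o)
  "delinbelgal" → prefix "delin" already present; 6 new (b, e, l, g, a, l)
  "robelfensar" → prefix "robel" already present; 6 new (f, e, n, s, a, r)
  "delinsoka" → prefix "delin" already present; 4 new (s, o, k, a)
  "robelvika" → prefix "robel" already present; 4 new (v, i, k, a)
Total nodes = 8 + 7 + 2 + 2 + 3 + 3 + 6 + 6 + 4 + 4 = 45

45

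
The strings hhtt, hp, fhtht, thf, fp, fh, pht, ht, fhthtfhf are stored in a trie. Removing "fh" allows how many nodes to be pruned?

0

A node on "fh"'s path can go only if nothing else ends at it or branches off below it.
Every node on "fh" is still needed (e.g. by "fhtht"), so nothing is freed.
Nodes removed: 0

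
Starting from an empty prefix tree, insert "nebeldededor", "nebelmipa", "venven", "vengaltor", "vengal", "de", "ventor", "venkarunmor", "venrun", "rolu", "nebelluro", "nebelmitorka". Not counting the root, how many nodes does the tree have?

57

Insert word by word; a character creates a node only if that edge doesn't already exist:
  "nebeldededor" → 12 new (n, e, b, e, l, d, e, d, e, d, o, r)
  "nebelmipa" → prefix "nebel" already present; 4 new (m, i, p, a)
  "venven" → 6 new (v, e, n, v, e, n)
  "vengaltor" → prefix "ven" already present; 6 new (g, a, l, t, o, r)
  "vengal" → prefix "vengal" already present; 0 new (none)
  "de" → 2 new (d, e)
  "ventor" → prefix "ven" already present; 3 new (t, o, r)
  "venkarunmor" → prefix "ven" already present; 8 new (k, a, r, u, n, m, o, r)
  "venrun" → prefix "ven" already present; 3 new (r, u, n)
  "rolu" → 4 new (r, o, l, u)
  "nebelluro" → prefix "nebel" already present; 4 new (l, u, r, o)
  "nebelmitorka" → prefix "nebelmi" already present; 5 new (t, o, r, k, a)
Total nodes = 12 + 4 + 6 + 6 + 0 + 2 + 3 + 8 + 3 + 4 + 4 + 5 = 57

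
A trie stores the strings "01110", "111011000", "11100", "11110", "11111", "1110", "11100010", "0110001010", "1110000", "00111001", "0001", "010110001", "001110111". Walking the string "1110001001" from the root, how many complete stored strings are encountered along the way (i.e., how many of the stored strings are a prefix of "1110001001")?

Check each prefix of "1110001001" against the stored set — each match is an end-marker on the path.
Prefixes of the query that are stored words: "1110", "11100", "11100010"
Count: 3

3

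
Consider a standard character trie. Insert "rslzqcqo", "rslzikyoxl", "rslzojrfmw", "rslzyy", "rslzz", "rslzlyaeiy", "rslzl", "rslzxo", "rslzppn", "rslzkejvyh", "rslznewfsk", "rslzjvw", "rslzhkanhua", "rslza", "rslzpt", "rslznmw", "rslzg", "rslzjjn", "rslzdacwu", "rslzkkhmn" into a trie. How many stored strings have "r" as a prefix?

20

Traverse to the node for "r", then collect every word in that subtree.
Matches: "rslza", "rslzdacwu", "rslzg", "rslzhkanhua", "rslzikyoxl", "rslzjjn", "rslzjvw", "rslzkejvyh", "rslzkkhmn", "rslzl", "rslzlyaeiy", "rslznewfsk", "rslznmw", "rslzojrfmw", "rslzppn", "rslzpt", "rslzqcqo", "rslzxo", "rslzyy", "rslzz"
Count: 20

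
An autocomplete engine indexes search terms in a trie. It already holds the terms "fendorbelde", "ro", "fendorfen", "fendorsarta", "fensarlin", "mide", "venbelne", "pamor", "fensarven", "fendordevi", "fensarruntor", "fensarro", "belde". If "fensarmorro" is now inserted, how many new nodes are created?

"fensar" is already a path in the trie; the remaining "morro" must be added.
Each of the 5 remaining characters creates one node.

5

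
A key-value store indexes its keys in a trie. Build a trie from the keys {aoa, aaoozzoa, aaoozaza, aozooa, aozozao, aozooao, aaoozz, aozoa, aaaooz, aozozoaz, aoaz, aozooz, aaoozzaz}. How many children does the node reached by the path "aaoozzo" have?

Walk "aaoozzo" from the root, arriving at one node.
Characters that immediately follow "aaoozzo" among the stored strings: {a}.
That node has 1 child edge.

1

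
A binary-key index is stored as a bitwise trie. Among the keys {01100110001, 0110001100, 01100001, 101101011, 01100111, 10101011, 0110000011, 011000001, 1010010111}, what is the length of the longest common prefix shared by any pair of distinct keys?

Look for the deepest trie node that still has at least two words in its subtree.
e.g. "011000001" and "0110000011" share the prefix "011000001" of length 9; no pair shares a longer one.
Longest shared-prefix length: 9

9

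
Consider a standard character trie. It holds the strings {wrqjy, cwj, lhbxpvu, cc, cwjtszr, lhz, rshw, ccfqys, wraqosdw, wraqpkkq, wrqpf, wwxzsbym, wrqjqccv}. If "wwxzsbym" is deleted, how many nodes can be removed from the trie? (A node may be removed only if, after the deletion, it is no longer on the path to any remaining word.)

7

A node on "wwxzsbym"'s path can go only if nothing else ends at it or branches off below it.
The suffix "wxzsbym" (7 nodes) is used only by "wwxzsbym"; the node for "w" still has the child "r", so pruning stops there.
Nodes removed: 7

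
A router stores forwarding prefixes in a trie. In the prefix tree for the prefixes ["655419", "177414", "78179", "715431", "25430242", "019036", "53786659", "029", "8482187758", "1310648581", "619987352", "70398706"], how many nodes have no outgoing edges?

12

Leaves are exactly the stored words that no other stored word extends.
Those words: "019036", "029", "1310648581", "177414", "25430242", "53786659", "619987352", "655419", "70398706", "715431", "78179", "8482187758"
Leaf count: 12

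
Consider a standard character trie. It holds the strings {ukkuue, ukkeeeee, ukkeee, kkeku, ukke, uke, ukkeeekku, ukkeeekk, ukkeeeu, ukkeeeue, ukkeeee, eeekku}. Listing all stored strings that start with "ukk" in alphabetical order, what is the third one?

ukkeeee

Filter for "ukk…" and sort: "ukke", "ukkeee", "ukkeeee", "ukkeeeee", "ukkeeekk", "ukkeeekku", "ukkeeeu", "ukkeeeue", "ukkuue"
Position 3: ukkeeee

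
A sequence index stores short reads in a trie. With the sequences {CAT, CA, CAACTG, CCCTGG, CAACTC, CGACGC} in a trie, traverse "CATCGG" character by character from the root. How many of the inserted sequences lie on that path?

Traverse "CATCGG" character by character; count nodes along the way that are marked as word ends.
Prefixes of the query that are stored words: "CA", "CAT"
Count: 2

2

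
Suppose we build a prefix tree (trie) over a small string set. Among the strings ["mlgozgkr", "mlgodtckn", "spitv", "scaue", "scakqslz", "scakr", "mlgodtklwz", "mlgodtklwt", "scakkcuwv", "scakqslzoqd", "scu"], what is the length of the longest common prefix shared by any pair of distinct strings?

The deepest shared node is where two words last agree before diverging.
"mlgodtklwt" and "mlgodtklwz" agree on "mlgodtklw" (9 characters) before diverging; nothing deeper is shared.
Longest shared-prefix length: 9

9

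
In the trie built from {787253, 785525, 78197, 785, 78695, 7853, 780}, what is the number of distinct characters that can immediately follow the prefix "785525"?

Walk "785525" from the root, arriving at one node.
No stored string extends past "785525".
That node has 0 child edges.

0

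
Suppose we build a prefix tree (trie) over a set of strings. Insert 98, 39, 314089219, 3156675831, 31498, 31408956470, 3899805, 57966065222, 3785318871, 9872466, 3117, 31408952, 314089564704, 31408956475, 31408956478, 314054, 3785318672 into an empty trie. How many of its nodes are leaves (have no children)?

15

Leaves are exactly the stored words that no other stored word extends.
Those words: "3117", "314054", "314089219", "31408952", "314089564704", "31408956475", "31408956478", "31498", "3156675831", "3785318672", "3785318871", "3899805", "39", "57966065222", "9872466"
Leaf count: 15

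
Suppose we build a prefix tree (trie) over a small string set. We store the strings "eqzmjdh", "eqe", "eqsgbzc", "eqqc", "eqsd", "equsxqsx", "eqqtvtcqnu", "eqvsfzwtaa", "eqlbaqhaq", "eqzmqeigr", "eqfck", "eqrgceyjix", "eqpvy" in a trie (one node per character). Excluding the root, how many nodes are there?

63

Count nodes per top-level branch (shared prefixes stored once):
  'e'-branch (eqe, eqfck, eqlbaqhaq, eqpvy, eqqc, eqqtvtcqnu, eqrgceyjix, eqsd, eqsgbzc, equsxqsx, eqvsfzwtaa, eqzmjdh, eqzmqeigr): 63 nodes
Sum: 63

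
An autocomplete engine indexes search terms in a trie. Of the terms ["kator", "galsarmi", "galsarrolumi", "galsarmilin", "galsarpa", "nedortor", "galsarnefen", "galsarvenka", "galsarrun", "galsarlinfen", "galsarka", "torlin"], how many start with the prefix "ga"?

9

Traverse to the node for "ga", then collect every word in that subtree.
Matches: "galsarka", "galsarlinfen", "galsarmi", "galsarmilin", "galsarnefen", "galsarpa", "galsarrolumi", "galsarrun", "galsarvenka"
Count: 9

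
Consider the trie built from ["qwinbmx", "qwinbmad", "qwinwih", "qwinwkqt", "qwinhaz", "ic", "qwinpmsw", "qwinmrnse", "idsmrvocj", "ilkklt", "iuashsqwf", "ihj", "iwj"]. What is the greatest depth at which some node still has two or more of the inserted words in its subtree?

The deepest shared node is where two words last agree before diverging.
e.g. "qwinbmad" and "qwinbmx" share the prefix "qwinbm" of length 6; no pair shares a longer one.
Longest shared-prefix length: 6

6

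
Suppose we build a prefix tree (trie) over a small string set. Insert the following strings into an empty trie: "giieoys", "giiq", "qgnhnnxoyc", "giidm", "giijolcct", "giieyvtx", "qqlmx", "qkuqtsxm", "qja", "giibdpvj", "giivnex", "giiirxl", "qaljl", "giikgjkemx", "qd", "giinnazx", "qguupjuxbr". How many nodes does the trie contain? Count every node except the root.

Trace insertions, counting only characters that open a new branch:
  "giieoys" → 7 new (g, i, i, e, o, y, s)
  "giiq" → prefix "gii" already present; 1 new (q)
  "qgnhnnxoyc" → 10 new (q, g, n, h, n, n, x, o, y, c)
  "giidm" → prefix "gii" already present; 2 new (d, m)
  "giijolcct" → prefix "gii" already present; 6 new (j, o, l, c, c, t)
  "giieyvtx" → prefix "giie" already present; 4 new (y, v, t, x)
  "qqlmx" → prefix "q" already present; 4 new (q, l, m, x)
  "qkuqtsxm" → prefix "q" already present; 7 new (k, u, q, t, s, x, m)
  "qja" → prefix "q" already present; 2 new (j, a)
  "giibdpvj" → prefix "gii" already present; 5 new (b, d, p, v, j)
  "giivnex" → prefix "gii" already present; 4 new (v, n, e, x)
  "giiirxl" → prefix "gii" already present; 4 new (i, r, x, l)
  "qaljl" → prefix "q" already present; 4 new (a, l, j, l)
  "giikgjkemx" → prefix "gii" already present; 7 new (k, g, j, k, e, m, x)
  "qd" → prefix "q" already present; 1 new (d)
  "giinnazx" → prefix "gii" already present; 5 new (n, n, a, z, x)
  "qguupjuxbr" → prefix "qg" already present; 8 new (u, u, p, j, u, x, b, r)
Total nodes = 7 + 1 + 10 + 2 + 6 + 4 + 4 + 7 + 2 + 5 + 4 + 4 + 4 + 7 + 1 + 5 + 8 = 81

81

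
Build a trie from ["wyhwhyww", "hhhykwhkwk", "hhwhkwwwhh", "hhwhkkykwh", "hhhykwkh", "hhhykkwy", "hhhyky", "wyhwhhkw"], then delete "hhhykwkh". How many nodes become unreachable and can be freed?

2

After clearing the end-marker at "hhhykwkh", prune upward until reaching a node still needed by another word.
The suffix "kh" (2 nodes) is used only by "hhhykwkh"; the node for "hhhykw" still has the child "h", so pruning stops there.
Nodes removed: 2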